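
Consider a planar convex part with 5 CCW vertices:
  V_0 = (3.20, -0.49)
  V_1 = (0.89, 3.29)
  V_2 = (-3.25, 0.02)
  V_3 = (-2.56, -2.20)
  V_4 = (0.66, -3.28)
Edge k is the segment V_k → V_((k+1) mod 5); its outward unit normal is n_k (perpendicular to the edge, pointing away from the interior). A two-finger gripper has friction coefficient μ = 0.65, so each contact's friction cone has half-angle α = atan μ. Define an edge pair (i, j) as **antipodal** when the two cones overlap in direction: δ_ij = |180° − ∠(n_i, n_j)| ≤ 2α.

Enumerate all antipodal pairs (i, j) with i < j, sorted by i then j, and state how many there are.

α = atan 0.65 = 33.02°;  2α = 66.05°
n_0 = (+0.8533, +0.5215)
n_1 = (-0.6198, +0.7847)
n_2 = (-0.9549, -0.2968)
n_3 = (-0.3180, -0.9481)
n_4 = (+0.7395, -0.6732)
  (0,1): δ = 83.13°  ·
  (0,2): δ = 14.16°  ✓
  (0,3): δ = 40.03°  ✓
  (0,4): δ = 106.26°  ·
  (1,2): δ = 111.04°  ·
  (1,3): δ = 56.85°  ✓
  (1,4): δ = 9.38°  ✓
  (2,3): δ = 125.81°  ·
  (2,4): δ = 59.58°  ✓
  (3,4): δ = 113.77°  ·
antipodal pairs: 5

count = 5; pairs: (0,2), (0,3), (1,3), (1,4), (2,4)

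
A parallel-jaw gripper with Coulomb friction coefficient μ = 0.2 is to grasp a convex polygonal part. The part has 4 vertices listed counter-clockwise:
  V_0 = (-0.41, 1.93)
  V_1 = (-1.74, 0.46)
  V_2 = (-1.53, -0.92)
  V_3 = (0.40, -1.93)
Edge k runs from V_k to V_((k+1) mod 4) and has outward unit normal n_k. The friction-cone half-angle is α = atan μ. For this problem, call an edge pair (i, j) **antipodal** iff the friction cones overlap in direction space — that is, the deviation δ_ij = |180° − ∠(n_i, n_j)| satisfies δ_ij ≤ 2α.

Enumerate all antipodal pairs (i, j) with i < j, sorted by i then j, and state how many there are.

count = 1; pairs: (1,3)

α = atan 0.2 = 11.31°;  2α = 22.62°
n_0 = (-0.7415, +0.6709)
n_1 = (-0.9886, -0.1504)
n_2 = (-0.4637, -0.8860)
n_3 = (+0.9787, +0.2054)
  (0,1): δ = 129.21°  ·
  (0,2): δ = 75.49°  ·
  (0,3): δ = 53.99°  ·
  (1,2): δ = 126.28°  ·
  (1,3): δ = 3.20°  ✓
  (2,3): δ = 50.52°  ·
antipodal pairs: 1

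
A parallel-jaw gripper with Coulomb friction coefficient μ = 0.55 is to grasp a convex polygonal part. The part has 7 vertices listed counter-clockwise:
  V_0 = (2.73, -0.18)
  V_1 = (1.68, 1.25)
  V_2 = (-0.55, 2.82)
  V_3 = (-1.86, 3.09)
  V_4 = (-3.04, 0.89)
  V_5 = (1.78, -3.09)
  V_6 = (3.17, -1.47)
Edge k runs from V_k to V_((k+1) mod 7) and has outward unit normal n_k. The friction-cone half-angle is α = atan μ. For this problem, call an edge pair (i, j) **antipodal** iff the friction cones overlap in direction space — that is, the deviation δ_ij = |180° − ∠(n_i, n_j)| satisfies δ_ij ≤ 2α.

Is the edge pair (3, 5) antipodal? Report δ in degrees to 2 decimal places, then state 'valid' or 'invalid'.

α = atan 0.55 = 28.81°;  2α = 57.62°
edge 3: e_3 = (-1.18, -2.20);  n_3 = (-0.8812, +0.4727)
edge 5: e_5 = (+1.39, +1.62);  n_5 = (+0.7589, -0.6512)
∠(n_3, n_5) = 167.58°
δ = |180° − 167.58°| = 12.42°
12.42° ≤ 2α = 57.62°  →  valid

δ = 12.42°, valid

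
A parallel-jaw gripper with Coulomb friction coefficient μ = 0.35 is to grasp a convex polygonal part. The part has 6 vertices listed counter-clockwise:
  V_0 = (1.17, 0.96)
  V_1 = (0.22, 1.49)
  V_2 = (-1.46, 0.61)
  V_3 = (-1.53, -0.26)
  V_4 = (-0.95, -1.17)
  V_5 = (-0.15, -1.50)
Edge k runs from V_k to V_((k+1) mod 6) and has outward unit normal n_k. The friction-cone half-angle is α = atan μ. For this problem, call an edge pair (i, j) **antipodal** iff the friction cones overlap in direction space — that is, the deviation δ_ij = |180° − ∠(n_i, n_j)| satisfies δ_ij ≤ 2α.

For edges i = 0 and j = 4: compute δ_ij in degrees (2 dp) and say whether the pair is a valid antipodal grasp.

α = atan 0.35 = 19.29°;  2α = 38.58°
edge 0: e_0 = (-0.95, +0.53);  n_0 = (+0.4872, +0.8733)
edge 4: e_4 = (+0.80, -0.33);  n_4 = (-0.3813, -0.9244)
∠(n_0, n_4) = 173.26°
δ = |180° − 173.26°| = 6.74°
6.74° ≤ 2α = 38.58°  →  valid

δ = 6.74°, valid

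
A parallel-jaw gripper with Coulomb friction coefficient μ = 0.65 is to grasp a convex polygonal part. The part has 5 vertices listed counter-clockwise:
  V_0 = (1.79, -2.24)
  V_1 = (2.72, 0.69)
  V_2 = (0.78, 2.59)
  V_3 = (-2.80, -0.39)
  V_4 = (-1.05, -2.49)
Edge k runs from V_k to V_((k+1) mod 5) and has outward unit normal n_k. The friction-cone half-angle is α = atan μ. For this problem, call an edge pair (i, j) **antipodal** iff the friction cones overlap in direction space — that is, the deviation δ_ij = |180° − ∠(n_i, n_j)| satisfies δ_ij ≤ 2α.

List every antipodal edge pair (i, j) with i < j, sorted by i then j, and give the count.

count = 5; pairs: (0,2), (0,3), (1,3), (1,4), (2,4)

α = atan 0.65 = 33.02°;  2α = 66.05°
n_0 = (+0.9531, -0.3025)
n_1 = (+0.6997, +0.7144)
n_2 = (-0.6398, +0.7686)
n_3 = (-0.7682, -0.6402)
n_4 = (+0.0877, -0.9961)
  (0,1): δ = 116.79°  ·
  (0,2): δ = 32.62°  ✓
  (0,3): δ = 57.42°  ✓
  (0,4): δ = 112.64°  ·
  (1,2): δ = 95.82°  ·
  (1,3): δ = 5.79°  ✓
  (1,4): δ = 49.43°  ✓
  (2,3): δ = 89.97°  ·
  (2,4): δ = 34.74°  ✓
  (3,4): δ = 124.77°  ·
antipodal pairs: 5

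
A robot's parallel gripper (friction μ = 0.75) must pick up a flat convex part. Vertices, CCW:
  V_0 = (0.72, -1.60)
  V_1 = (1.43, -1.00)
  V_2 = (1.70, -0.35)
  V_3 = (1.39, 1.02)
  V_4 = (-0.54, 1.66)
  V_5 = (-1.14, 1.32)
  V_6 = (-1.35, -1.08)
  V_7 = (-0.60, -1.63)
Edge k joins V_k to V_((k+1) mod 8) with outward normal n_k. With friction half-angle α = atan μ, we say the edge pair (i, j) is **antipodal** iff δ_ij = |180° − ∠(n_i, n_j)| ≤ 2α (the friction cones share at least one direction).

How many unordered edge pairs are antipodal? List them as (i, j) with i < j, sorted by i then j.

count = 12; pairs: (0,3), (0,4), (0,5), (1,4), (1,5), (2,4), (2,5), (2,6), (3,6), (3,7), (4,6), (4,7)

α = atan 0.75 = 36.87°;  2α = 73.74°
n_0 = (+0.6455, -0.7638)
n_1 = (+0.9235, -0.3836)
n_2 = (+0.9753, +0.2207)
n_3 = (+0.3148, +0.9492)
n_4 = (-0.4930, +0.8700)
n_5 = (-0.9962, +0.0872)
n_6 = (-0.5914, -0.8064)
n_7 = (+0.0227, -0.9997)
  (0,1): δ = 152.76°  ·
  (0,2): δ = 117.45°  ·
  (0,3): δ = 58.55°  ✓
  (0,4): δ = 10.66°  ✓
  (0,5): δ = 44.80°  ✓
  (0,6): δ = 103.55°  ·
  (0,7): δ = 141.10°  ·
  (1,2): δ = 144.69°  ·
  (1,3): δ = 85.79°  ·
  (1,4): δ = 37.90°  ✓
  (1,5): δ = 17.56°  ✓
  (1,6): δ = 76.30°  ·
  (1,7): δ = 113.86°  ·
  (2,3): δ = 121.10°  ·
  (2,4): δ = 73.21°  ✓
  (2,5): δ = 17.75°  ✓
  (2,6): δ = 41.00°  ✓
  (2,7): δ = 78.55°  ·
  (3,4): δ = 132.12°  ·
  (3,5): δ = 76.65°  ·
  (3,6): δ = 17.91°  ✓
  (3,7): δ = 19.65°  ✓
  (4,5): δ = 124.54°  ·
  (4,6): δ = 65.79°  ✓
  (4,7): δ = 28.24°  ✓
  (5,6): δ = 121.25°  ·
  (5,7): δ = 83.70°  ·
  (6,7): δ = 142.44°  ·
antipodal pairs: 12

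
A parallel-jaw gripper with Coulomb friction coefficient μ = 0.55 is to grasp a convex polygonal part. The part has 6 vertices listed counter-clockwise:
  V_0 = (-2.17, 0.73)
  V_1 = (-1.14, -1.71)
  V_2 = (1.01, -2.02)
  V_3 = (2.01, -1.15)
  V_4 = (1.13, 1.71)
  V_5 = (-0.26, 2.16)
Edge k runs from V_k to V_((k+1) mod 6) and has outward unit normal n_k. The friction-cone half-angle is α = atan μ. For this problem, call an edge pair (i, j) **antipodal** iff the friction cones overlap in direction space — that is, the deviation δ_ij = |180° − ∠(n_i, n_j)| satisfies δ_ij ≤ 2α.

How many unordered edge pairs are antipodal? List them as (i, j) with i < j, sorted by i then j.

α = atan 0.55 = 28.81°;  2α = 57.62°
n_0 = (-0.9213, -0.3889)
n_1 = (-0.1427, -0.9898)
n_2 = (+0.6564, -0.7544)
n_3 = (+0.9558, +0.2941)
n_4 = (+0.3080, +0.9514)
n_5 = (-0.5993, +0.8005)
  (0,1): δ = 121.09°  ·
  (0,2): δ = 71.86°  ·
  (0,3): δ = 5.78°  ✓
  (0,4): δ = 49.17°  ✓
  (0,5): δ = 103.94°  ·
  (1,2): δ = 130.77°  ·
  (1,3): δ = 64.69°  ·
  (1,4): δ = 9.73°  ✓
  (1,5): δ = 45.03°  ✓
  (2,3): δ = 113.92°  ·
  (2,4): δ = 58.96°  ·
  (2,5): δ = 4.20°  ✓
  (3,4): δ = 125.04°  ·
  (3,5): δ = 70.28°  ·
  (4,5): δ = 125.24°  ·
antipodal pairs: 5

count = 5; pairs: (0,3), (0,4), (1,4), (1,5), (2,5)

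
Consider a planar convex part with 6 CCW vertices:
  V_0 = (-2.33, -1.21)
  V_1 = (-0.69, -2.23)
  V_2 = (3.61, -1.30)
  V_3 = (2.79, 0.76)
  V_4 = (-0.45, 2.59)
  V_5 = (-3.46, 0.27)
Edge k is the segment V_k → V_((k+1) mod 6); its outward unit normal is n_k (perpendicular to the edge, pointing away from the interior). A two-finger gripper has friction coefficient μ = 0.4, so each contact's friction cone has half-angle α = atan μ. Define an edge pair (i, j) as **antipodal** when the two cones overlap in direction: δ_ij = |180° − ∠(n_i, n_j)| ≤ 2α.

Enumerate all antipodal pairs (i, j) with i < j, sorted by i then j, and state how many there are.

α = atan 0.4 = 21.80°;  2α = 43.60°
n_0 = (-0.5281, -0.8492)
n_1 = (+0.2114, -0.9774)
n_2 = (+0.9291, +0.3698)
n_3 = (+0.4918, +0.8707)
n_4 = (-0.6105, +0.7920)
n_5 = (-0.7948, -0.6069)
  (0,1): δ = 135.92°  ·
  (0,2): δ = 36.41°  ✓
  (0,3): δ = 2.42°  ✓
  (0,4): δ = 69.50°  ·
  (0,5): δ = 159.24°  ·
  (1,2): δ = 80.50°  ·
  (1,3): δ = 41.66°  ✓
  (1,4): δ = 25.42°  ✓
  (1,5): δ = 115.16°  ·
  (2,3): δ = 141.16°  ·
  (2,4): δ = 74.08°  ·
  (2,5): δ = 15.66°  ✓
  (3,4): δ = 112.92°  ·
  (3,5): δ = 23.18°  ✓
  (4,5): δ = 90.26°  ·
antipodal pairs: 6

count = 6; pairs: (0,2), (0,3), (1,3), (1,4), (2,5), (3,5)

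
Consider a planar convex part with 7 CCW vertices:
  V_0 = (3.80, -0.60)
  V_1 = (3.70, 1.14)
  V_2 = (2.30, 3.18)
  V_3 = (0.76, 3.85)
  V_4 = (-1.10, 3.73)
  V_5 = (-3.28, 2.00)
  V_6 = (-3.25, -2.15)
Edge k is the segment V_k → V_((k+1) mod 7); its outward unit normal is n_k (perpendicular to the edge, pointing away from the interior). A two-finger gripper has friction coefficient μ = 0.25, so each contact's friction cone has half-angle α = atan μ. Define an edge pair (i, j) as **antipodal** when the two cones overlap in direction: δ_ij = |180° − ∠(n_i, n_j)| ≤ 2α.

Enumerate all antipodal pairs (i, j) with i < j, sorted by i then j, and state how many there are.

α = atan 0.25 = 14.04°;  2α = 28.07°
n_0 = (+0.9984, +0.0574)
n_1 = (+0.8245, +0.5658)
n_2 = (+0.3989, +0.9170)
n_3 = (-0.0644, +0.9979)
n_4 = (-0.6216, +0.7833)
n_5 = (-1.0000, -0.0072)
n_6 = (+0.2147, -0.9767)
  (0,1): δ = 148.83°  ·
  (0,2): δ = 116.80°  ·
  (0,3): δ = 89.60°  ·
  (0,4): δ = 54.85°  ·
  (0,5): δ = 2.88°  ✓
  (0,6): δ = 99.11°  ·
  (1,2): δ = 147.97°  ·
  (1,3): δ = 120.77°  ·
  (1,4): δ = 86.03°  ·
  (1,5): δ = 34.05°  ·
  (1,6): δ = 67.94°  ·
  (2,3): δ = 152.80°  ·
  (2,4): δ = 118.05°  ·
  (2,5): δ = 66.07°  ·
  (2,6): δ = 35.91°  ·
  (3,4): δ = 145.26°  ·
  (3,5): δ = 93.28°  ·
  (3,6): δ = 8.71°  ✓
  (4,5): δ = 128.02°  ·
  (4,6): δ = 26.04°  ✓
  (5,6): δ = 78.01°  ·
antipodal pairs: 3

count = 3; pairs: (0,5), (3,6), (4,6)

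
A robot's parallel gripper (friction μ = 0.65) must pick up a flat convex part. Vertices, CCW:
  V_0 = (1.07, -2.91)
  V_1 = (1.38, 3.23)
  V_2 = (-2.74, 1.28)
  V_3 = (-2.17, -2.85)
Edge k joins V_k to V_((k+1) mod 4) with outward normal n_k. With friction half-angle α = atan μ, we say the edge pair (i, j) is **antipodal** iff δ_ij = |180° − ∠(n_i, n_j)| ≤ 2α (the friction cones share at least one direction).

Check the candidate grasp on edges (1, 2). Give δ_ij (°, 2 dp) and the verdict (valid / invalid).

δ = 107.47°, invalid

α = atan 0.65 = 33.02°;  2α = 66.05°
edge 1: e_1 = (-4.12, -1.95);  n_1 = (-0.4278, +0.9039)
edge 2: e_2 = (+0.57, -4.13);  n_2 = (-0.9906, -0.1367)
∠(n_1, n_2) = 72.53°
δ = |180° − 72.53°| = 107.47°
107.47° > 2α = 66.05°  →  invalid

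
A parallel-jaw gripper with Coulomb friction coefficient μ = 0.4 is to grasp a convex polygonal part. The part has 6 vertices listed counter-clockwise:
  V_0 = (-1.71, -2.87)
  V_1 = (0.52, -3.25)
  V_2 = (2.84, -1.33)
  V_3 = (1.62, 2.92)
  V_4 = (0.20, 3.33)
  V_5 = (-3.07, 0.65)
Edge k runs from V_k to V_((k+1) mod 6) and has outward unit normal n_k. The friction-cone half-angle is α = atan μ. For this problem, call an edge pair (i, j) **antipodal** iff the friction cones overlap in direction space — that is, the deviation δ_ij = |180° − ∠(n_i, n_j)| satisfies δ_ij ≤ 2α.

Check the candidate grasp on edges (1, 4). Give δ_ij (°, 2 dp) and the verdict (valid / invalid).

α = atan 0.4 = 21.80°;  2α = 43.60°
edge 1: e_1 = (+2.32, +1.92);  n_1 = (+0.6376, -0.7704)
edge 4: e_4 = (-3.27, -2.68);  n_4 = (-0.6339, +0.7734)
∠(n_1, n_4) = 179.73°
δ = |180° − 179.73°| = 0.27°
0.27° ≤ 2α = 43.60°  →  valid

δ = 0.27°, valid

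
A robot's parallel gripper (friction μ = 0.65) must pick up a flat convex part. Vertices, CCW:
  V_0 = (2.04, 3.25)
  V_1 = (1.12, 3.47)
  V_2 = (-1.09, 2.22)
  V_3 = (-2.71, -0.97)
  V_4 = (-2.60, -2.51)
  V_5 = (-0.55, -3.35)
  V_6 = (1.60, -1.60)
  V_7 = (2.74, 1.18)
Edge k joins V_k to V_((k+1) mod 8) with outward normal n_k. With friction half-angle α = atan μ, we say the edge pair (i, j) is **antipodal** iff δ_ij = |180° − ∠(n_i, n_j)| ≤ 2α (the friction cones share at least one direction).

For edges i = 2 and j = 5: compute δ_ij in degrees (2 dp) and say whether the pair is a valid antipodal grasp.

α = atan 0.65 = 33.02°;  2α = 66.05°
edge 2: e_2 = (-1.62, -3.19);  n_2 = (-0.8916, +0.4528)
edge 5: e_5 = (+2.15, +1.75);  n_5 = (+0.6313, -0.7756)
∠(n_2, n_5) = 156.07°
δ = |180° − 156.07°| = 23.93°
23.93° ≤ 2α = 66.05°  →  valid

δ = 23.93°, valid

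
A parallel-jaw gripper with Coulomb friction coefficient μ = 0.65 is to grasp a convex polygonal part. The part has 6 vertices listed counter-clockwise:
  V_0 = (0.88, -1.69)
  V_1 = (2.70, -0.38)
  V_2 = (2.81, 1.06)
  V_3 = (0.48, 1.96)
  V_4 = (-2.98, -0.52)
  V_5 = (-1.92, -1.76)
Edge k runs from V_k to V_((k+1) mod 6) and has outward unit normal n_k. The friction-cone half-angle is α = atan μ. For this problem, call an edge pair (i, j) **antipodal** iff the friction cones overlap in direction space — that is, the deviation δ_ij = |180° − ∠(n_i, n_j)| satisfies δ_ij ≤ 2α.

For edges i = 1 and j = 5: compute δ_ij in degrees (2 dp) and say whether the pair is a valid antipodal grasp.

α = atan 0.65 = 33.02°;  2α = 66.05°
edge 1: e_1 = (+0.11, +1.44);  n_1 = (+0.9971, -0.0762)
edge 5: e_5 = (+2.80, +0.07);  n_5 = (+0.0250, -0.9997)
∠(n_1, n_5) = 84.20°
δ = |180° − 84.20°| = 95.80°
95.80° > 2α = 66.05°  →  invalid

δ = 95.80°, invalid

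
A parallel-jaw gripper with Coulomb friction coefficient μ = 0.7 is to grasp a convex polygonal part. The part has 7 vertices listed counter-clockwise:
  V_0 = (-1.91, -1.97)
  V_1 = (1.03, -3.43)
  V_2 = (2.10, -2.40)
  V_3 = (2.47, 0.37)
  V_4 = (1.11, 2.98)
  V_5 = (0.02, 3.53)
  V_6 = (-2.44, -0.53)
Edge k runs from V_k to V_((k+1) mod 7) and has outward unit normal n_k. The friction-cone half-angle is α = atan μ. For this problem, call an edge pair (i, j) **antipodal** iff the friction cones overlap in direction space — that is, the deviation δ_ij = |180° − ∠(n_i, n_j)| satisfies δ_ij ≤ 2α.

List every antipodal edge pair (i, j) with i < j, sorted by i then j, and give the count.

α = atan 0.7 = 34.99°;  2α = 69.98°
n_0 = (-0.4448, -0.8956)
n_1 = (+0.6935, -0.7204)
n_2 = (+0.9912, -0.1324)
n_3 = (+0.8868, +0.4621)
n_4 = (+0.4505, +0.8928)
n_5 = (-0.8553, +0.5182)
n_6 = (-0.9385, -0.3454)
  (0,1): δ = 109.68°  ·
  (0,2): δ = 71.20°  ·
  (0,3): δ = 36.07°  ✓
  (0,4): δ = 0.37°  ✓
  (0,5): δ = 85.20°  ·
  (0,6): δ = 136.62°  ·
  (1,2): δ = 141.52°  ·
  (1,3): δ = 106.39°  ·
  (1,4): δ = 70.68°  ·
  (1,5): δ = 14.88°  ✓
  (1,6): δ = 66.30°  ✓
  (2,3): δ = 144.87°  ·
  (2,4): δ = 109.17°  ·
  (2,5): δ = 23.60°  ✓
  (2,6): δ = 27.81°  ✓
  (3,4): δ = 144.30°  ·
  (3,5): δ = 58.73°  ✓
  (3,6): δ = 7.32°  ✓
  (4,5): δ = 94.44°  ·
  (4,6): δ = 43.02°  ✓
  (5,6): δ = 128.58°  ·
antipodal pairs: 9

count = 9; pairs: (0,3), (0,4), (1,5), (1,6), (2,5), (2,6), (3,5), (3,6), (4,6)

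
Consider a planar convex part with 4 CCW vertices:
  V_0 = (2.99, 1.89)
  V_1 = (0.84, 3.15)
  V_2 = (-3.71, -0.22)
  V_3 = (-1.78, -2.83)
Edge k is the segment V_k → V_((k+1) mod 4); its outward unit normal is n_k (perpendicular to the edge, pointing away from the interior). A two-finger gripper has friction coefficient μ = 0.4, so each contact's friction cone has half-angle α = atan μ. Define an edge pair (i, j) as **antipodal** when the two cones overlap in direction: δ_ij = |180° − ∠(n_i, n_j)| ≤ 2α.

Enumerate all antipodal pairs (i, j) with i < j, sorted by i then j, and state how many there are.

α = atan 0.4 = 21.80°;  2α = 43.60°
n_0 = (+0.5056, +0.8628)
n_1 = (-0.5952, +0.8036)
n_2 = (-0.8040, -0.5946)
n_3 = (+0.7034, -0.7108)
  (0,1): δ = 113.10°  ·
  (0,2): δ = 23.15°  ✓
  (0,3): δ = 75.07°  ·
  (1,2): δ = 90.04°  ·
  (1,3): δ = 8.17°  ✓
  (2,3): δ = 81.78°  ·
antipodal pairs: 2

count = 2; pairs: (0,2), (1,3)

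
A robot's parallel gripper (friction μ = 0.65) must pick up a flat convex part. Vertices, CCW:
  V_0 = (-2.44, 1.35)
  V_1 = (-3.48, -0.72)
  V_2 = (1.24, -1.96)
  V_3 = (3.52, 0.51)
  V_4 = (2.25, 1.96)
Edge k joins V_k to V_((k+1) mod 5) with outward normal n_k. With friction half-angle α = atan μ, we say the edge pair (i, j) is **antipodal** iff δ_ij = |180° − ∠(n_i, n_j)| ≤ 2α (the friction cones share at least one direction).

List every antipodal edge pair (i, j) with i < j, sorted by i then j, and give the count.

α = atan 0.65 = 33.02°;  2α = 66.05°
n_0 = (-0.8936, +0.4489)
n_1 = (-0.2541, -0.9672)
n_2 = (+0.7348, -0.6783)
n_3 = (+0.7523, +0.6589)
n_4 = (-0.1290, +0.9916)
  (0,1): δ = 78.04°  ·
  (0,2): δ = 16.03°  ✓
  (0,3): δ = 67.89°  ·
  (0,4): δ = 124.09°  ·
  (1,2): δ = 117.99°  ·
  (1,3): δ = 34.07°  ✓
  (1,4): δ = 22.13°  ✓
  (2,3): δ = 96.08°  ·
  (2,4): δ = 39.88°  ✓
  (3,4): δ = 123.80°  ·
antipodal pairs: 4

count = 4; pairs: (0,2), (1,3), (1,4), (2,4)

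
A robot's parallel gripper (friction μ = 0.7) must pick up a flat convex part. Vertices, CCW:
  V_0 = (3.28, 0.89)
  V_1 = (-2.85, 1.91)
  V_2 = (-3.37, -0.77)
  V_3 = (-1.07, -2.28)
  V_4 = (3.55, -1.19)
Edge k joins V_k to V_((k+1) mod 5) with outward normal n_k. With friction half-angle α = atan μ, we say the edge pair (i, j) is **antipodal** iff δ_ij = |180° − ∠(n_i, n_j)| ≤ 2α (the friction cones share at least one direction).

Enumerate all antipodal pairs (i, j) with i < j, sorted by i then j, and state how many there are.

α = atan 0.7 = 34.99°;  2α = 69.98°
n_0 = (+0.1641, +0.9864)
n_1 = (-0.9817, +0.1905)
n_2 = (-0.5488, -0.8359)
n_3 = (+0.2296, -0.9733)
n_4 = (+0.9917, +0.1287)
  (0,1): δ = 91.53°  ·
  (0,2): δ = 23.84°  ✓
  (0,3): δ = 22.72°  ✓
  (0,4): δ = 106.84°  ·
  (1,2): δ = 112.31°  ·
  (1,3): δ = 65.74°  ✓
  (1,4): δ = 18.38°  ✓
  (2,3): δ = 133.44°  ·
  (2,4): δ = 49.32°  ✓
  (3,4): δ = 95.88°  ·
antipodal pairs: 5

count = 5; pairs: (0,2), (0,3), (1,3), (1,4), (2,4)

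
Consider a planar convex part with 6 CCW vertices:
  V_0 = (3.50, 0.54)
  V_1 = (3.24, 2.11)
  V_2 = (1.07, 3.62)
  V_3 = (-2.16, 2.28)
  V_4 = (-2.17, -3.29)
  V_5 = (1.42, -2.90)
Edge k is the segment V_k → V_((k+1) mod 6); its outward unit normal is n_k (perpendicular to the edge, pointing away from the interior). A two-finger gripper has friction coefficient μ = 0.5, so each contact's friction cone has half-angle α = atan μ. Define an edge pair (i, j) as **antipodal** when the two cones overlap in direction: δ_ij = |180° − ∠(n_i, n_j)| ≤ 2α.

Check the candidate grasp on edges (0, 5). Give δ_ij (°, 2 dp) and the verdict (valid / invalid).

δ = 139.44°, invalid

α = atan 0.5 = 26.57°;  2α = 53.13°
edge 0: e_0 = (-0.26, +1.57);  n_0 = (+0.9866, +0.1634)
edge 5: e_5 = (+2.08, +3.44);  n_5 = (+0.8557, -0.5174)
∠(n_0, n_5) = 40.56°
δ = |180° − 40.56°| = 139.44°
139.44° > 2α = 53.13°  →  invalid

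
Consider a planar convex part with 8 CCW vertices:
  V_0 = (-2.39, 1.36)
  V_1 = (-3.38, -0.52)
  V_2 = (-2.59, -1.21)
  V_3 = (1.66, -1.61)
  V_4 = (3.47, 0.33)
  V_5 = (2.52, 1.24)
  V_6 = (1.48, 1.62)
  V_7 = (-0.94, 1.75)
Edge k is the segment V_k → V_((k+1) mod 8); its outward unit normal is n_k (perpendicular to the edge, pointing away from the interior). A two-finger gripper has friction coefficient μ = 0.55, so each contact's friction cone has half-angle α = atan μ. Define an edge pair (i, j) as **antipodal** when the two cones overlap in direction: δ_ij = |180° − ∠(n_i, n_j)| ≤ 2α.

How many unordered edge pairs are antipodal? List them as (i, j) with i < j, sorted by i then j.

count = 11; pairs: (0,3), (1,4), (1,5), (1,6), (1,7), (2,4), (2,5), (2,6), (2,7), (3,6), (3,7)

α = atan 0.55 = 28.81°;  2α = 57.62°
n_0 = (-0.8848, +0.4659)
n_1 = (-0.6578, -0.7532)
n_2 = (-0.0937, -0.9956)
n_3 = (+0.7312, -0.6822)
n_4 = (+0.6917, +0.7221)
n_5 = (+0.3432, +0.9393)
n_6 = (+0.0536, +0.9986)
n_7 = (-0.2597, +0.9657)
  (0,1): δ = 103.36°  ·
  (0,2): δ = 67.61°  ·
  (0,3): δ = 15.24°  ✓
  (0,4): δ = 74.00°  ·
  (0,5): δ = 97.70°  ·
  (0,6): δ = 114.70°  ·
  (0,7): δ = 132.83°  ·
  (1,2): δ = 144.24°  ·
  (1,3): δ = 91.88°  ·
  (1,4): δ = 2.63°  ✓
  (1,5): δ = 21.06°  ✓
  (1,6): δ = 38.06°  ✓
  (1,7): δ = 56.19°  ✓
  (2,3): δ = 127.64°  ·
  (2,4): δ = 38.39°  ✓
  (2,5): δ = 14.69°  ✓
  (2,6): δ = 2.30°  ✓
  (2,7): δ = 20.43°  ✓
  (3,4): δ = 90.75°  ·
  (3,5): δ = 67.06°  ·
  (3,6): δ = 50.06°  ✓
  (3,7): δ = 31.93°  ✓
  (4,5): δ = 156.30°  ·
  (4,6): δ = 139.31°  ·
  (4,7): δ = 121.18°  ·
  (5,6): δ = 163.00°  ·
  (5,7): δ = 144.87°  ·
  (6,7): δ = 161.87°  ·
antipodal pairs: 11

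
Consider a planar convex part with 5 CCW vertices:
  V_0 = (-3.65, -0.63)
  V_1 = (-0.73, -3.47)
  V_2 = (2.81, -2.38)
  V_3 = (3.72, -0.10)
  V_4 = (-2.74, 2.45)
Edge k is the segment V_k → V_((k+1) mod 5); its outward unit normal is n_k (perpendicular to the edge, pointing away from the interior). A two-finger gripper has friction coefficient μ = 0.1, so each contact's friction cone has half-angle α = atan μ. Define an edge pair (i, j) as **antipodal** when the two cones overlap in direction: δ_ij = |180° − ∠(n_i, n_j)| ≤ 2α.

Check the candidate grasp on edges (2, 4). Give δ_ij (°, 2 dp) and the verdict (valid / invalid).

δ = 5.30°, valid

α = atan 0.1 = 5.71°;  2α = 11.42°
edge 2: e_2 = (+0.91, +2.28);  n_2 = (+0.9288, -0.3707)
edge 4: e_4 = (-0.91, -3.08);  n_4 = (-0.9590, +0.2833)
∠(n_2, n_4) = 174.70°
δ = |180° − 174.70°| = 5.30°
5.30° ≤ 2α = 11.42°  →  valid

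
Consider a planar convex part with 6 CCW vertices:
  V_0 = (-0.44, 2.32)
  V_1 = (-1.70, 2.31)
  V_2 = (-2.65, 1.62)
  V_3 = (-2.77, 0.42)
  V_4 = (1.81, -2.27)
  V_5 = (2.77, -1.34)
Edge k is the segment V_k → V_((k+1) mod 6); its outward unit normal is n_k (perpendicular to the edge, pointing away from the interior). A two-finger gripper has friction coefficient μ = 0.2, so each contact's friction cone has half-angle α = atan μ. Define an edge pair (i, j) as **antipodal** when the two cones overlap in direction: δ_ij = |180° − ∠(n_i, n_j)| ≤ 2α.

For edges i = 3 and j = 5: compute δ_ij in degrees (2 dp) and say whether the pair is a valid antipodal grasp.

α = atan 0.2 = 11.31°;  2α = 22.62°
edge 3: e_3 = (+4.58, -2.69);  n_3 = (-0.5064, -0.8623)
edge 5: e_5 = (-3.21, +3.66);  n_5 = (+0.7518, +0.6594)
∠(n_3, n_5) = 161.68°
δ = |180° − 161.68°| = 18.32°
18.32° ≤ 2α = 22.62°  →  valid

δ = 18.32°, valid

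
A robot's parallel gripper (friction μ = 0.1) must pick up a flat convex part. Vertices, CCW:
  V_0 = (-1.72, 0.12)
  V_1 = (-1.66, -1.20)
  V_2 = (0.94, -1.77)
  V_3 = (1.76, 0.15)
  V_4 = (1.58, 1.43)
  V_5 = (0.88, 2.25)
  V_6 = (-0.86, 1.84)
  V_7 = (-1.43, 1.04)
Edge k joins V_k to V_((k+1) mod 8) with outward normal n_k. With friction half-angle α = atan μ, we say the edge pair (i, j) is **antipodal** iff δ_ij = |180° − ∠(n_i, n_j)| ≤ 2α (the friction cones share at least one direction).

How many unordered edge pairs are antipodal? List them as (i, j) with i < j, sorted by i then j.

count = 2; pairs: (0,3), (2,7)

α = atan 0.1 = 5.71°;  2α = 11.42°
n_0 = (-0.9990, -0.0454)
n_1 = (-0.2141, -0.9768)
n_2 = (+0.9196, -0.3928)
n_3 = (+0.9903, +0.1393)
n_4 = (+0.7606, +0.6493)
n_5 = (-0.2294, +0.9733)
n_6 = (-0.8144, +0.5803)
n_7 = (-0.9537, +0.3006)
  (0,1): δ = 104.97°  ·
  (0,2): δ = 25.73°  ·
  (0,3): δ = 5.40°  ✓
  (0,4): δ = 37.88°  ·
  (0,5): δ = 100.66°  ·
  (0,6): δ = 141.93°  ·
  (0,7): δ = 159.90°  ·
  (1,2): δ = 100.76°  ·
  (1,3): δ = 69.63°  ·
  (1,4): δ = 37.15°  ·
  (1,5): δ = 25.62°  ·
  (1,6): δ = 66.90°  ·
  (1,7): δ = 84.87°  ·
  (2,3): δ = 148.87°  ·
  (2,4): δ = 116.39°  ·
  (2,5): δ = 53.61°  ·
  (2,6): δ = 12.34°  ·
  (2,7): δ = 5.63°  ✓
  (3,4): δ = 147.52°  ·
  (3,5): δ = 84.75°  ·
  (3,6): δ = 43.47°  ·
  (3,7): δ = 25.50°  ·
  (4,5): δ = 117.23°  ·
  (4,6): δ = 75.96°  ·
  (4,7): δ = 57.98°  ·
  (5,6): δ = 138.73°  ·
  (5,7): δ = 120.75°  ·
  (6,7): δ = 162.03°  ·
antipodal pairs: 2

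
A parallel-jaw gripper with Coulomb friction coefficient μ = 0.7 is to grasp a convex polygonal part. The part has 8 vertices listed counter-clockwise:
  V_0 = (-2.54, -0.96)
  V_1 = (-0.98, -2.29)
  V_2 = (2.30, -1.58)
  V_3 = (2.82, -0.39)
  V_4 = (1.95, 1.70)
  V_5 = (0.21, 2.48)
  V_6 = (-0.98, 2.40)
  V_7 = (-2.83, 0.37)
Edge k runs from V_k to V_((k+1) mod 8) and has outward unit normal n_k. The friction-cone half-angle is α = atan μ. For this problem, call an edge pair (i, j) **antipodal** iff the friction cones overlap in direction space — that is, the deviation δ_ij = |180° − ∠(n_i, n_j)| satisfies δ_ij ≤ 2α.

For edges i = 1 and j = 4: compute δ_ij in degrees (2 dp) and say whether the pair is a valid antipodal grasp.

α = atan 0.7 = 34.99°;  2α = 69.98°
edge 1: e_1 = (+3.28, +0.71);  n_1 = (+0.2116, -0.9774)
edge 4: e_4 = (-1.74, +0.78);  n_4 = (+0.4091, +0.9125)
∠(n_1, n_4) = 143.64°
δ = |180° − 143.64°| = 36.36°
36.36° ≤ 2α = 69.98°  →  valid

δ = 36.36°, valid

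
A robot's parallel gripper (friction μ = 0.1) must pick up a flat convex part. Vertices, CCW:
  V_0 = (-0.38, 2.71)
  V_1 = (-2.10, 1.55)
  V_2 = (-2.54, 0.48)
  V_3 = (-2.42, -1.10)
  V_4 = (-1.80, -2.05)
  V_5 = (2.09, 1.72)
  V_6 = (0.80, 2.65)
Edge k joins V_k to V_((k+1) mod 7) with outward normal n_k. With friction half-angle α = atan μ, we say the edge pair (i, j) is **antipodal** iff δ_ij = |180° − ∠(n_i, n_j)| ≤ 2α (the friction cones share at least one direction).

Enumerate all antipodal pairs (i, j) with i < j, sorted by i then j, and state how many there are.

α = atan 0.1 = 5.71°;  2α = 11.42°
n_0 = (-0.5591, +0.8291)
n_1 = (-0.9249, +0.3803)
n_2 = (-0.9971, -0.0757)
n_3 = (-0.8374, -0.5465)
n_4 = (+0.6959, -0.7181)
n_5 = (+0.5848, +0.8112)
n_6 = (+0.0508, +0.9987)
  (0,1): δ = 146.35°  ·
  (0,2): δ = 119.65°  ·
  (0,3): δ = 90.87°  ·
  (0,4): δ = 10.11°  ✓
  (0,5): δ = 110.21°  ·
  (0,6): δ = 143.09°  ·
  (1,2): δ = 153.30°  ·
  (1,3): δ = 124.52°  ·
  (1,4): δ = 23.54°  ·
  (1,5): δ = 76.56°  ·
  (1,6): δ = 109.44°  ·
  (2,3): δ = 151.21°  ·
  (2,4): δ = 50.24°  ·
  (2,5): δ = 49.87°  ·
  (2,6): δ = 82.75°  ·
  (3,4): δ = 79.03°  ·
  (3,5): δ = 21.08°  ·
  (3,6): δ = 53.96°  ·
  (4,5): δ = 79.89°  ·
  (4,6): δ = 47.01°  ·
  (5,6): δ = 147.12°  ·
antipodal pairs: 1

count = 1; pairs: (0,4)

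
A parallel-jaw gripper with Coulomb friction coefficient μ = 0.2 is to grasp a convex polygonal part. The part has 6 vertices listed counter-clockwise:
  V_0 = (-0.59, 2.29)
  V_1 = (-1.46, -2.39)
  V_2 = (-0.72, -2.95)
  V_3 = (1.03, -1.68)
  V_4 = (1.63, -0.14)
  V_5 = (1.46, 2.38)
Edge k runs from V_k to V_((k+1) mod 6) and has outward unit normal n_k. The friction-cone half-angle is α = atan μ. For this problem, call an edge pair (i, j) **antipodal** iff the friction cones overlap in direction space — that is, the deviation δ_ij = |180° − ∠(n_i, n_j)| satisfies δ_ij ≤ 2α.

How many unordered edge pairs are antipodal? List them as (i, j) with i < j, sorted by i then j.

α = atan 0.2 = 11.31°;  2α = 22.62°
n_0 = (-0.9832, +0.1828)
n_1 = (-0.6034, -0.7974)
n_2 = (+0.5873, -0.8093)
n_3 = (+0.9318, -0.3630)
n_4 = (+0.9977, +0.0673)
n_5 = (-0.0439, +0.9990)
  (0,1): δ = 116.59°  ·
  (0,2): δ = 43.50°  ·
  (0,3): δ = 10.76°  ✓
  (0,4): δ = 14.39°  ✓
  (0,5): δ = 103.04°  ·
  (1,2): δ = 106.91°  ·
  (1,3): δ = 74.17°  ·
  (1,4): δ = 49.02°  ·
  (1,5): δ = 39.63°  ·
  (2,3): δ = 147.26°  ·
  (2,4): δ = 122.11°  ·
  (2,5): δ = 33.46°  ·
  (3,4): δ = 154.85°  ·
  (3,5): δ = 66.20°  ·
  (4,5): δ = 91.35°  ·
antipodal pairs: 2

count = 2; pairs: (0,3), (0,4)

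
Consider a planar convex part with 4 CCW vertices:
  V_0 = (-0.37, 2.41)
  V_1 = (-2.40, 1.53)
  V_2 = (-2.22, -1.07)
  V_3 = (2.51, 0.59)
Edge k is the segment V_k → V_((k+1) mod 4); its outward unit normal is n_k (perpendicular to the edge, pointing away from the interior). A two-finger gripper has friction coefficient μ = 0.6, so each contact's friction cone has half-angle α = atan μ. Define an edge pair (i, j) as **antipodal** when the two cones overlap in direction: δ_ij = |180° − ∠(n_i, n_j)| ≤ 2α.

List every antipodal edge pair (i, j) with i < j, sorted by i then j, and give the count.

count = 3; pairs: (0,2), (1,3), (2,3)

α = atan 0.6 = 30.96°;  2α = 61.93°
n_0 = (-0.3977, +0.9175)
n_1 = (-0.9976, -0.0691)
n_2 = (+0.3312, -0.9436)
n_3 = (+0.5342, +0.8453)
  (0,1): δ = 109.48°  ·
  (0,2): δ = 4.10°  ✓
  (0,3): δ = 124.27°  ·
  (1,2): δ = 74.62°  ·
  (1,3): δ = 53.75°  ✓
  (2,3): δ = 51.63°  ✓
antipodal pairs: 3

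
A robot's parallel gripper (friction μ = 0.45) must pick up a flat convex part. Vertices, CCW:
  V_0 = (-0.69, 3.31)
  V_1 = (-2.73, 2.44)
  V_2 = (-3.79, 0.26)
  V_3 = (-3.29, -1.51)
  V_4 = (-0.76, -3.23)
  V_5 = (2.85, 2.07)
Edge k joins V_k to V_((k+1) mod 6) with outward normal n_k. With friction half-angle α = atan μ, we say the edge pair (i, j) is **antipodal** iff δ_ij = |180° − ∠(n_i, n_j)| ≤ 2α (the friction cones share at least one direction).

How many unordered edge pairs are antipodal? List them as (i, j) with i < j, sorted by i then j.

α = atan 0.45 = 24.23°;  2α = 48.46°
n_0 = (-0.3923, +0.9198)
n_1 = (-0.8993, +0.4373)
n_2 = (-0.9623, -0.2718)
n_3 = (-0.5622, -0.8270)
n_4 = (+0.8265, -0.5629)
n_5 = (+0.3306, +0.9438)
  (0,1): δ = 139.03°  ·
  (0,2): δ = 97.32°  ·
  (0,3): δ = 57.31°  ·
  (0,4): δ = 32.64°  ✓
  (0,5): δ = 137.60°  ·
  (1,2): δ = 138.29°  ·
  (1,3): δ = 98.28°  ·
  (1,4): δ = 8.33°  ✓
  (1,5): δ = 96.63°  ·
  (2,3): δ = 139.98°  ·
  (2,4): δ = 50.03°  ·
  (2,5): δ = 54.92°  ·
  (3,4): δ = 90.05°  ·
  (3,5): δ = 14.91°  ✓
  (4,5): δ = 75.04°  ·
antipodal pairs: 3

count = 3; pairs: (0,4), (1,4), (3,5)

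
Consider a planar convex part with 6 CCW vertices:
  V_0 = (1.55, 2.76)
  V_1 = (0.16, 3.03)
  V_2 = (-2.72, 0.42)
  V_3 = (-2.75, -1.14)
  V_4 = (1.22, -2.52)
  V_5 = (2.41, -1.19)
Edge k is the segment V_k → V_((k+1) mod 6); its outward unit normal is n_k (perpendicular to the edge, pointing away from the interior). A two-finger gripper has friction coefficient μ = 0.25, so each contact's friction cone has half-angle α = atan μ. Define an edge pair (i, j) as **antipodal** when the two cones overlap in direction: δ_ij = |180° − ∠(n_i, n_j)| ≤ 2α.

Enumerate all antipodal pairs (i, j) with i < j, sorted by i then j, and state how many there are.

α = atan 0.25 = 14.04°;  2α = 28.07°
n_0 = (+0.1907, +0.9817)
n_1 = (-0.6715, +0.7410)
n_2 = (-0.9998, +0.0192)
n_3 = (-0.3283, -0.9446)
n_4 = (+0.7452, -0.6668)
n_5 = (+0.9771, +0.2127)
  (0,1): δ = 126.82°  ·
  (0,2): δ = 80.11°  ·
  (0,3): δ = 8.18°  ✓
  (0,4): δ = 59.17°  ·
  (0,5): δ = 113.28°  ·
  (1,2): δ = 133.29°  ·
  (1,3): δ = 61.35°  ·
  (1,4): δ = 6.00°  ✓
  (1,5): δ = 60.10°  ·
  (2,3): δ = 108.07°  ·
  (2,4): δ = 40.72°  ·
  (2,5): δ = 13.38°  ✓
  (3,4): δ = 112.65°  ·
  (3,5): δ = 58.55°  ·
  (4,5): δ = 125.90°  ·
antipodal pairs: 3

count = 3; pairs: (0,3), (1,4), (2,5)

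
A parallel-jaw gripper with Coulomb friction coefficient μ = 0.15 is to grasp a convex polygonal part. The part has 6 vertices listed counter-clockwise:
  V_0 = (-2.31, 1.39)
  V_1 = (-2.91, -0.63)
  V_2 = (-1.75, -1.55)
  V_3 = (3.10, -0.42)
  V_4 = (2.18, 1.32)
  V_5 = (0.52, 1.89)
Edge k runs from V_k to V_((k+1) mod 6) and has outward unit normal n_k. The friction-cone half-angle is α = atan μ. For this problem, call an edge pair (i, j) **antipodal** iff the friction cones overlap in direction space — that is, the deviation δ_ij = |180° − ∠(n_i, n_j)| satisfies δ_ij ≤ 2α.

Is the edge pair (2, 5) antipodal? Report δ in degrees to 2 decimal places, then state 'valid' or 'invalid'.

α = atan 0.15 = 8.53°;  2α = 17.06°
edge 2: e_2 = (+4.85, +1.13);  n_2 = (+0.2269, -0.9739)
edge 5: e_5 = (-2.83, -0.50);  n_5 = (-0.1740, +0.9847)
∠(n_2, n_5) = 176.90°
δ = |180° − 176.90°| = 3.10°
3.10° ≤ 2α = 17.06°  →  valid

δ = 3.10°, valid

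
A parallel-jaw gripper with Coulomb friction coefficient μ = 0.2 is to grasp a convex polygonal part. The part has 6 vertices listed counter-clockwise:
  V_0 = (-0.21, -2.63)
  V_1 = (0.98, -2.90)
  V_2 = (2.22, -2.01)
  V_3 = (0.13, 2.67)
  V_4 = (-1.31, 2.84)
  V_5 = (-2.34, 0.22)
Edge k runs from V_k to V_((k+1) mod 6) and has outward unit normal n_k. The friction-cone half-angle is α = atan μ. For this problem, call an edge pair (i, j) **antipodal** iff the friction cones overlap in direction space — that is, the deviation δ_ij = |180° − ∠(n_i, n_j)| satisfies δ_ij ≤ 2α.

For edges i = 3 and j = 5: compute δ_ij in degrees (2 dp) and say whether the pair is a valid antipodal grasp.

α = atan 0.2 = 11.31°;  2α = 22.62°
edge 3: e_3 = (-1.44, +0.17);  n_3 = (+0.1172, +0.9931)
edge 5: e_5 = (+2.13, -2.85);  n_5 = (-0.8010, -0.5987)
∠(n_3, n_5) = 133.51°
δ = |180° − 133.51°| = 46.49°
46.49° > 2α = 22.62°  →  invalid

δ = 46.49°, invalid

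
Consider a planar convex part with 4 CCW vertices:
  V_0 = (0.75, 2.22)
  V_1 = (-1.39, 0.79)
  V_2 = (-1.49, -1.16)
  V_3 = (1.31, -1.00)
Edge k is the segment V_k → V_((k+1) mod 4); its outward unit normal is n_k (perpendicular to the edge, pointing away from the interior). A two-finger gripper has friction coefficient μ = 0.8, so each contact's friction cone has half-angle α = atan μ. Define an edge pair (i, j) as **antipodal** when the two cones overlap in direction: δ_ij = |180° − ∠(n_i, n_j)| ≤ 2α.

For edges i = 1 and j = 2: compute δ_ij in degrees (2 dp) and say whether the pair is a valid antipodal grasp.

α = atan 0.8 = 38.66°;  2α = 77.32°
edge 1: e_1 = (-0.10, -1.95);  n_1 = (-0.9987, +0.0512)
edge 2: e_2 = (+2.80, +0.16);  n_2 = (+0.0570, -0.9984)
∠(n_1, n_2) = 96.21°
δ = |180° − 96.21°| = 83.79°
83.79° > 2α = 77.32°  →  invalid

δ = 83.79°, invalid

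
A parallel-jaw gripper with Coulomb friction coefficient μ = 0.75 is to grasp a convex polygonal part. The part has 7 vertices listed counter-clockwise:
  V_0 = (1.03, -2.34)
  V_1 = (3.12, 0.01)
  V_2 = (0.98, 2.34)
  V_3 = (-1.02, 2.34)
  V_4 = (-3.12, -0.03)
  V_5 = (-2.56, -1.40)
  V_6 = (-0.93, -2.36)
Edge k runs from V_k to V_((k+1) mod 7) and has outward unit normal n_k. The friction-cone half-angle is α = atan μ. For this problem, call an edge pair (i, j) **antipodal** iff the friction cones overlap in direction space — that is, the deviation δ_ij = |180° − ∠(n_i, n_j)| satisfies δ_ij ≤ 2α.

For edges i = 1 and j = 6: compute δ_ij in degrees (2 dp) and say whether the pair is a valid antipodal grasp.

δ = 48.02°, valid

α = atan 0.75 = 36.87°;  2α = 73.74°
edge 1: e_1 = (-2.14, +2.33);  n_1 = (+0.7365, +0.6764)
edge 6: e_6 = (+1.96, +0.02);  n_6 = (+0.0102, -0.9999)
∠(n_1, n_6) = 131.98°
δ = |180° − 131.98°| = 48.02°
48.02° ≤ 2α = 73.74°  →  valid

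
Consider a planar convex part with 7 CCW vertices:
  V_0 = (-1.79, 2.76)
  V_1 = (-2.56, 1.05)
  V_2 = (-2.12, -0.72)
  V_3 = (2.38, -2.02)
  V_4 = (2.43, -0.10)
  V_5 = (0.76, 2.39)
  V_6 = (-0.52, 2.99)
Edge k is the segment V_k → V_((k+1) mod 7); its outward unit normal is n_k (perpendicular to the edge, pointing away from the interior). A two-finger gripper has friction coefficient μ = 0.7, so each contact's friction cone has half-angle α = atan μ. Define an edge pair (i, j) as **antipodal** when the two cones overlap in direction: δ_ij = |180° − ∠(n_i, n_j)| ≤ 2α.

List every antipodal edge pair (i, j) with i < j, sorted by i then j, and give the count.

count = 8; pairs: (0,3), (0,4), (1,3), (1,4), (1,5), (2,4), (2,5), (2,6)

α = atan 0.7 = 34.99°;  2α = 69.98°
n_0 = (-0.9118, +0.4106)
n_1 = (-0.9705, -0.2412)
n_2 = (-0.2775, -0.9607)
n_3 = (+0.9997, -0.0260)
n_4 = (+0.8305, +0.5570)
n_5 = (+0.4244, +0.9055)
n_6 = (-0.1782, +0.9840)
  (0,1): δ = 141.80°  ·
  (0,2): δ = 81.87°  ·
  (0,3): δ = 22.75°  ✓
  (0,4): δ = 58.09°  ✓
  (0,5): δ = 89.13°  ·
  (0,6): δ = 124.51°  ·
  (1,2): δ = 120.07°  ·
  (1,3): δ = 15.45°  ✓
  (1,4): δ = 19.89°  ✓
  (1,5): δ = 50.93°  ✓
  (1,6): δ = 86.31°  ·
  (2,3): δ = 75.38°  ·
  (2,4): δ = 40.04°  ✓
  (2,5): δ = 9.00°  ✓
  (2,6): δ = 26.38°  ✓
  (3,4): δ = 144.66°  ·
  (3,5): δ = 113.62°  ·
  (3,6): δ = 78.24°  ·
  (4,5): δ = 148.96°  ·
  (4,6): δ = 113.58°  ·
  (5,6): δ = 144.62°  ·
antipodal pairs: 8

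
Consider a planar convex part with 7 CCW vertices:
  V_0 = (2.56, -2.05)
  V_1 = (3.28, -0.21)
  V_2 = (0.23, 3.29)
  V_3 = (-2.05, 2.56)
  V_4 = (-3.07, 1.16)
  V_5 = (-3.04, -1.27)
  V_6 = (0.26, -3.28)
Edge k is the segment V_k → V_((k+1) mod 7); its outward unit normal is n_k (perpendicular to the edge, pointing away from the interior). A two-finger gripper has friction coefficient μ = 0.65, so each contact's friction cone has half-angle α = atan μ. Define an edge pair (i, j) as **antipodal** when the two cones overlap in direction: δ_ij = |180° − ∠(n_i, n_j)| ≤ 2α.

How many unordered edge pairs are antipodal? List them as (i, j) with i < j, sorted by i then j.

count = 9; pairs: (0,2), (0,3), (0,4), (1,4), (1,5), (2,5), (2,6), (3,6), (4,6)

α = atan 0.65 = 33.02°;  2α = 66.05°
n_0 = (+0.9312, -0.3644)
n_1 = (+0.7539, +0.6570)
n_2 = (-0.3049, +0.9524)
n_3 = (-0.8082, +0.5889)
n_4 = (-0.9999, -0.0123)
n_5 = (-0.5202, -0.8540)
n_6 = (+0.4716, -0.8818)
  (0,1): δ = 117.56°  ·
  (0,2): δ = 50.88°  ✓
  (0,3): δ = 14.71°  ✓
  (0,4): δ = 22.08°  ✓
  (0,5): δ = 80.03°  ·
  (0,6): δ = 139.51°  ·
  (1,2): δ = 113.32°  ·
  (1,3): δ = 77.15°  ·
  (1,4): δ = 40.36°  ✓
  (1,5): δ = 17.58°  ✓
  (1,6): δ = 77.07°  ·
  (2,3): δ = 143.83°  ·
  (2,4): δ = 107.05°  ·
  (2,5): δ = 49.10°  ✓
  (2,6): δ = 10.38°  ✓
  (3,4): δ = 143.22°  ·
  (3,5): δ = 85.27°  ·
  (3,6): δ = 25.79°  ✓
  (4,5): δ = 122.05°  ·
  (4,6): δ = 62.57°  ✓
  (5,6): δ = 120.52°  ·
antipodal pairs: 9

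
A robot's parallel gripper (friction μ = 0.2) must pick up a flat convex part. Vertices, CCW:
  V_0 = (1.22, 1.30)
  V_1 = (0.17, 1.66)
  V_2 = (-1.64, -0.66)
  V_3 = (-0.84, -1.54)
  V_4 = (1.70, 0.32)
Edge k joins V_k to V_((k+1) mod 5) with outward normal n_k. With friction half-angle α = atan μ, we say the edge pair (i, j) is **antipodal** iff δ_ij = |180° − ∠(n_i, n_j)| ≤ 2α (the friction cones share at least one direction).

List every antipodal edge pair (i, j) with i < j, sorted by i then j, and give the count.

α = atan 0.2 = 11.31°;  2α = 22.62°
n_0 = (+0.3243, +0.9459)
n_1 = (-0.7884, +0.6151)
n_2 = (-0.7399, -0.6727)
n_3 = (+0.5908, -0.8068)
n_4 = (+0.8981, +0.4399)
  (0,1): δ = 109.04°  ·
  (0,2): δ = 28.80°  ·
  (0,3): δ = 55.14°  ·
  (0,4): δ = 135.02°  ·
  (1,2): δ = 99.77°  ·
  (1,3): δ = 15.82°  ✓
  (1,4): δ = 64.06°  ·
  (2,3): δ = 96.06°  ·
  (2,4): δ = 16.18°  ✓
  (3,4): δ = 100.12°  ·
antipodal pairs: 2

count = 2; pairs: (1,3), (2,4)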